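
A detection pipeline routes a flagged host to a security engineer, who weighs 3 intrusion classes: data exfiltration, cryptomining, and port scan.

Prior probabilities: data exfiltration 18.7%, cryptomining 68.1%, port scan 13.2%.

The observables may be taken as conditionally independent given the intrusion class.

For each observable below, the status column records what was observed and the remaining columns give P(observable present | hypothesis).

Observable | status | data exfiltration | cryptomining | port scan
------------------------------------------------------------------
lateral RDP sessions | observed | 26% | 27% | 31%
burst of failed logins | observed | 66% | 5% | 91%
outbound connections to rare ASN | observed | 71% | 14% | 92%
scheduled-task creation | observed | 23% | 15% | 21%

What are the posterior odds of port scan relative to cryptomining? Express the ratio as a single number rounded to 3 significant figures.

37.3

The normalizing constant cancels in an odds ratio, so compute prior × likelihood for the two hypotheses only:
  port scan: 0.132 × 0.31 × 0.91 × 0.92 × 0.21 = 0.0071942
  cryptomining: 0.681 × 0.27 × 0.05 × 0.14 × 0.15 = 0.00019306
Odds(port scan : cryptomining) = 0.0071942 / 0.00019306 ≈ 37.3.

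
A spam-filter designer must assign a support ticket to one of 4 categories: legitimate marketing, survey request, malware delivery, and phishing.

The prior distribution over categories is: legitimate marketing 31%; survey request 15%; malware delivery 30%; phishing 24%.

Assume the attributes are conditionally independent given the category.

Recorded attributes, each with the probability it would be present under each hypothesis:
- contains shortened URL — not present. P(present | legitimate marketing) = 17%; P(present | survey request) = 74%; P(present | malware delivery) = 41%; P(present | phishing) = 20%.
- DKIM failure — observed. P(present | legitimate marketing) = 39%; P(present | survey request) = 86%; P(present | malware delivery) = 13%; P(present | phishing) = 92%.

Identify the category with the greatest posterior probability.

phishing

By Bayes' rule with conditional independence, the unnormalized weight for each hypothesis is prior × ∏ likelihoods (using 1 − P(present | H) for each absent attribute):
  legitimate marketing: 0.31 × (1 − 0.17) × 0.39 = 0.10035
  survey request: 0.15 × (1 − 0.74) × 0.86 = 0.03354
  malware delivery: 0.30 × (1 − 0.41) × 0.13 = 0.02301
  phishing: 0.24 × (1 − 0.20) × 0.92 = 0.17664
The unnormalized weights sum to 0.33354.
P(legitimate marketing | evidence) ≈ 0.10035 / 0.33354 ≈ 0.301
P(survey request | evidence) ≈ 0.03354 / 0.33354 ≈ 0.101
P(malware delivery | evidence) ≈ 0.02301 / 0.33354 ≈ 0.069
P(phishing | evidence) ≈ 0.17664 / 0.33354 ≈ 0.530
The largest is 0.530, so phishing is most probable.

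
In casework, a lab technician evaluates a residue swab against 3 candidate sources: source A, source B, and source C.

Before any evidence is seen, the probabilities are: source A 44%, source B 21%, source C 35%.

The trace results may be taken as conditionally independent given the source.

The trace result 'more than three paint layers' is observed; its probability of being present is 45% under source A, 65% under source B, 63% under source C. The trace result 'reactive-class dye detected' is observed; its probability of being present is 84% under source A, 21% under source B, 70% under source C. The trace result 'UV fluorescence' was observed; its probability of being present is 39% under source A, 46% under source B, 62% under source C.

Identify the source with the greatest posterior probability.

source C

For each hypothesis, the unnormalized posterior weight is prior × product of the trace result likelihoods:
  source A: 0.44 × 0.45 × 0.84 × 0.39 = 0.064865
  source B: 0.21 × 0.65 × 0.21 × 0.46 = 0.013186
  source C: 0.35 × 0.63 × 0.70 × 0.62 = 0.095697
The unnormalized weights sum to 0.17375.
P(source A | evidence) ≈ 0.064865 / 0.17375 ≈ 0.373
P(source B | evidence) ≈ 0.013186 / 0.17375 ≈ 0.076
P(source C | evidence) ≈ 0.095697 / 0.17375 ≈ 0.551
The largest is 0.551, so source C is most probable.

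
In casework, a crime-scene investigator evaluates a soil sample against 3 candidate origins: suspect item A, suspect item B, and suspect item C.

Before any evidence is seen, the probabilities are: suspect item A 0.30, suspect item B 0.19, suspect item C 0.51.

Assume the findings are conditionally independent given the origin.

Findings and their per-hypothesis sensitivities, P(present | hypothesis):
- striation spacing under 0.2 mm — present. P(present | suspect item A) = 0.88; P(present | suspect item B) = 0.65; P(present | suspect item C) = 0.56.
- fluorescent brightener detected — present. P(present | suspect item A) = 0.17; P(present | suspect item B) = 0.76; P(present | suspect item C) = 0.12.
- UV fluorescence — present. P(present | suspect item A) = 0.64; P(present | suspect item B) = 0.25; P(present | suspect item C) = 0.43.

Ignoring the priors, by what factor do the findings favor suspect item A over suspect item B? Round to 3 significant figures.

Joint likelihood of the evidence pattern under each hypothesis:
  suspect item A: 0.88 × 0.17 × 0.64 = 0.095744
  suspect item B: 0.65 × 0.76 × 0.25 = 0.1235
Bayes factor = 0.095744 / 0.1235 ≈ 0.775

0.775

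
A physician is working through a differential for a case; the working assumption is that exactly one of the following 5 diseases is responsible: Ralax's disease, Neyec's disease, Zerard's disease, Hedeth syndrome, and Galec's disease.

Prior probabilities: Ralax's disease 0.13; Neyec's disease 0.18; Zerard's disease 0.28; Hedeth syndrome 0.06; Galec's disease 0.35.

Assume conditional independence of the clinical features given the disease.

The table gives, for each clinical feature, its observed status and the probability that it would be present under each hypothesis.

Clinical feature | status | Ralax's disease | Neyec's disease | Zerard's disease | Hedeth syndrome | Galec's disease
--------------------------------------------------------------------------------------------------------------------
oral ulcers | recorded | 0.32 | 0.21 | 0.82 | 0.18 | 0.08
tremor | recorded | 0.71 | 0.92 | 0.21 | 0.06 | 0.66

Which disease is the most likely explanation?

For each hypothesis, the unnormalized posterior weight is prior × product of the clinical feature likelihoods:
  Ralax's disease: 0.13 × 0.32 × 0.71 = 0.029536
  Neyec's disease: 0.18 × 0.21 × 0.92 = 0.034776
  Zerard's disease: 0.28 × 0.82 × 0.21 = 0.048216
  Hedeth syndrome: 0.06 × 0.18 × 0.06 = 0.000648
  Galec's disease: 0.35 × 0.08 × 0.66 = 0.01848
Normalizing constant Z = 0.029536 + 0.034776 + 0.048216 + 0.000648 + 0.01848 = 0.13166.
P(Ralax's disease | evidence) ≈ 0.029536 / 0.13166 ≈ 0.224
P(Neyec's disease | evidence) ≈ 0.034776 / 0.13166 ≈ 0.264
P(Zerard's disease | evidence) ≈ 0.048216 / 0.13166 ≈ 0.366
P(Hedeth syndrome | evidence) ≈ 0.000648 / 0.13166 ≈ 0.005
P(Galec's disease | evidence) ≈ 0.01848 / 0.13166 ≈ 0.140
The largest is 0.366, so Zerard's disease is most probable.

Zerard's disease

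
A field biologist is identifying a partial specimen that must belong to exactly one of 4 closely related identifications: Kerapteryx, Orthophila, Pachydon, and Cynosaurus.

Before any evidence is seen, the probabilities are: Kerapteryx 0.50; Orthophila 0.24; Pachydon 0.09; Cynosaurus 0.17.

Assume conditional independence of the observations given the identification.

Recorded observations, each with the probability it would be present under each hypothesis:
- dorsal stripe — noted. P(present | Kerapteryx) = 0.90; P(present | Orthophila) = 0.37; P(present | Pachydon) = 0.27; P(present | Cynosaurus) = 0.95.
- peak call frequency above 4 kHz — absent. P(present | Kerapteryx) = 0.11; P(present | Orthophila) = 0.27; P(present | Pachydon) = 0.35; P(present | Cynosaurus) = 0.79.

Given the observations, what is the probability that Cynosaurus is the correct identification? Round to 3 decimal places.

By Bayes' rule with conditional independence, the unnormalized weight for each hypothesis is prior × ∏ likelihoods (using 1 − P(present | H) for each absent observation):
  Kerapteryx: 0.50 × 0.90 × (1 − 0.11) = 0.4005
  Orthophila: 0.24 × 0.37 × (1 − 0.27) = 0.064824
  Pachydon: 0.09 × 0.27 × (1 − 0.35) = 0.015795
  Cynosaurus: 0.17 × 0.95 × (1 − 0.79) = 0.033915
The unnormalized weights sum to 0.51503.
P(Cynosaurus | evidence) = 0.033915 / 0.51503 ≈ 0.066.

0.066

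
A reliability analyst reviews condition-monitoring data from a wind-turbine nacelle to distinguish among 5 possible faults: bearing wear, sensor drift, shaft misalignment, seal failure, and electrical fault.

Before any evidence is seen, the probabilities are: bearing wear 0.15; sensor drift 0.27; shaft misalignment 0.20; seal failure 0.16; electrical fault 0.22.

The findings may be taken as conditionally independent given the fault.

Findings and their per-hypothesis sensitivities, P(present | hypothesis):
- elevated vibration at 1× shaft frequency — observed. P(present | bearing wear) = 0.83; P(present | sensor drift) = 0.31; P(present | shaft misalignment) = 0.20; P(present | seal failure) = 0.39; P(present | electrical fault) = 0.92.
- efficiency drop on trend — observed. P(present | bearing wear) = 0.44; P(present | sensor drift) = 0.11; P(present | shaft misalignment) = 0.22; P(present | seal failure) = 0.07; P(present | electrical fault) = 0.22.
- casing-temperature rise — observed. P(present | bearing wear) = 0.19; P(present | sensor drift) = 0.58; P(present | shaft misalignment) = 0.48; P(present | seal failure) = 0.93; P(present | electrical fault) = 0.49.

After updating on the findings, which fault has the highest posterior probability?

By Bayes' rule with conditional independence, the unnormalized weight for each hypothesis is prior × ∏ likelihoods:
  bearing wear: 0.15 × 0.83 × 0.44 × 0.19 = 0.010408
  sensor drift: 0.27 × 0.31 × 0.11 × 0.58 = 0.0053401
  shaft misalignment: 0.20 × 0.20 × 0.22 × 0.48 = 0.004224
  seal failure: 0.16 × 0.39 × 0.07 × 0.93 = 0.0040622
  electrical fault: 0.22 × 0.92 × 0.22 × 0.49 = 0.021819
Normalizing constant Z = 0.010408 + 0.0053401 + 0.004224 + 0.0040622 + 0.021819 = 0.045853.
P(bearing wear | evidence) ≈ 0.010408 / 0.045853 ≈ 0.227
P(sensor drift | evidence) ≈ 0.0053401 / 0.045853 ≈ 0.116
P(shaft misalignment | evidence) ≈ 0.004224 / 0.045853 ≈ 0.092
P(seal failure | evidence) ≈ 0.0040622 / 0.045853 ≈ 0.089
P(electrical fault | evidence) ≈ 0.021819 / 0.045853 ≈ 0.476
The largest is 0.476, so electrical fault is most probable.

electrical fault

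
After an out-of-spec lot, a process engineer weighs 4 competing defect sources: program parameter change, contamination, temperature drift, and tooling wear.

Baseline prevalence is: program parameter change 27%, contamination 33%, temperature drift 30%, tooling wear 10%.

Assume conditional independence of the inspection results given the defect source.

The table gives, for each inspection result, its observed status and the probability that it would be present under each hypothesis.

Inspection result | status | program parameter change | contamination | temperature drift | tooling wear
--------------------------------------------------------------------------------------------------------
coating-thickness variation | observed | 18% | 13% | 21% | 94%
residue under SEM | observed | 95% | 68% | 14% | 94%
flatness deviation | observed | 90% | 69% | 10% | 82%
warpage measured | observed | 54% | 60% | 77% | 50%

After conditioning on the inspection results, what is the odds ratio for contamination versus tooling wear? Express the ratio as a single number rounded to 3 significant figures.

Unnormalized posterior weight (prior times the inspection result likelihoods) for each of the two hypotheses:
  contamination: 0.33 × 0.13 × 0.68 × 0.69 × 0.60 = 0.012077
  tooling wear: 0.10 × 0.94 × 0.94 × 0.82 × 0.50 = 0.036228
Odds(contamination : tooling wear) = 0.012077 / 0.036228 ≈ 0.333.

0.333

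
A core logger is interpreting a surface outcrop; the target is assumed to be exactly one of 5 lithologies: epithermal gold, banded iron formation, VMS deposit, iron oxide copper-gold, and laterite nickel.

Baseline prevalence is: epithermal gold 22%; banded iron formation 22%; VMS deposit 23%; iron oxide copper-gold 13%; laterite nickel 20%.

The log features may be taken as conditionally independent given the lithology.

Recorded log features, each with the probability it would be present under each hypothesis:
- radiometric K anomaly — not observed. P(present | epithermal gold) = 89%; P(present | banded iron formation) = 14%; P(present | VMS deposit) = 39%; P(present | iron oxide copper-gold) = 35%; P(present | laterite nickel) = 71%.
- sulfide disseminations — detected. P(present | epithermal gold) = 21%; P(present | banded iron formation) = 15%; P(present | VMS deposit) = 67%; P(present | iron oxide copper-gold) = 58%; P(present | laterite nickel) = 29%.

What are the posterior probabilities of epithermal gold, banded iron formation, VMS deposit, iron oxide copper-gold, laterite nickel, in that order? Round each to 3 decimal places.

For each hypothesis, the unnormalized posterior weight is prior × product of the log feature likelihoods (using 1 − P(present | H) for each absent log feature):
  epithermal gold: 0.22 × (1 − 0.89) × 0.21 = 0.005082
  banded iron formation: 0.22 × (1 − 0.14) × 0.15 = 0.02838
  VMS deposit: 0.23 × (1 − 0.39) × 0.67 = 0.094001
  iron oxide copper-gold: 0.13 × (1 − 0.35) × 0.58 = 0.04901
  laterite nickel: 0.20 × (1 − 0.71) × 0.29 = 0.01682
The unnormalized weights sum to 0.19329.
P(epithermal gold | evidence) = 0.005082 / 0.19329 ≈ 0.026
P(banded iron formation | evidence) = 0.02838 / 0.19329 ≈ 0.147
P(VMS deposit | evidence) = 0.094001 / 0.19329 ≈ 0.486
P(iron oxide copper-gold | evidence) = 0.04901 / 0.19329 ≈ 0.254
P(laterite nickel | evidence) = 0.01682 / 0.19329 ≈ 0.087

0.026, 0.147, 0.486, 0.254, 0.087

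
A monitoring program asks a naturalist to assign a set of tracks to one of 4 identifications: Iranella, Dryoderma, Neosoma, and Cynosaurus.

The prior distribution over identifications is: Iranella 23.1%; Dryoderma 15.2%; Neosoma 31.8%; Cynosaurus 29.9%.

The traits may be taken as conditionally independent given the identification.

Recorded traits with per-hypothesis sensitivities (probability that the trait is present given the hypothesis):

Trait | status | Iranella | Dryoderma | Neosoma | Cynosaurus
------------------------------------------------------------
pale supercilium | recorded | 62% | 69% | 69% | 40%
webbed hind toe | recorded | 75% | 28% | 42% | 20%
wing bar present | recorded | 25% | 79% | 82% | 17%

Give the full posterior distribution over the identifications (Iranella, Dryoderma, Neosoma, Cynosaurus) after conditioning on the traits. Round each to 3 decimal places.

0.207, 0.179, 0.583, 0.031

Multiply each prior by the joint likelihood of the trait pattern:
  Iranella: 0.231 × 0.62 × 0.75 × 0.25 = 0.026854
  Dryoderma: 0.152 × 0.69 × 0.28 × 0.79 = 0.023199
  Neosoma: 0.318 × 0.69 × 0.42 × 0.82 = 0.075568
  Cynosaurus: 0.299 × 0.40 × 0.20 × 0.17 = 0.0040664
Marginal likelihood of the evidence = 0.12969.
P(Iranella | evidence) = 0.026854 / 0.12969 ≈ 0.207
P(Dryoderma | evidence) = 0.023199 / 0.12969 ≈ 0.179
P(Neosoma | evidence) = 0.075568 / 0.12969 ≈ 0.583
P(Cynosaurus | evidence) = 0.0040664 / 0.12969 ≈ 0.031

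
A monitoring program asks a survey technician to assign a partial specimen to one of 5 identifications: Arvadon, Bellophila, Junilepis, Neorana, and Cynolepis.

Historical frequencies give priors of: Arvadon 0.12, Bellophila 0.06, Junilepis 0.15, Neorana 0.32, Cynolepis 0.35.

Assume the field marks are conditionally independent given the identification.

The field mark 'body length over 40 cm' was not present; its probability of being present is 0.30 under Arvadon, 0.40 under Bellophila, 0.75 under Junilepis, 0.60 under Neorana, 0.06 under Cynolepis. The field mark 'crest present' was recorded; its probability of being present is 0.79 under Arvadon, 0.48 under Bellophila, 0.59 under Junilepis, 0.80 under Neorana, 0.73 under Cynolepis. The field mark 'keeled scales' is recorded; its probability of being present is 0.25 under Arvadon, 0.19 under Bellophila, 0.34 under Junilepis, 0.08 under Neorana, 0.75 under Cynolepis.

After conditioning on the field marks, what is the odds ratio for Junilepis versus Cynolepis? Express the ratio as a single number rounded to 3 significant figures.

Posterior odds equal prior odds times the likelihood ratio; only the two competing hypotheses matter (using 1 − P(present | H) for each absent field mark).
  Junilepis: 0.15 × (1 − 0.75) × 0.59 × 0.34 = 0.0075225
  Cynolepis: 0.35 × (1 − 0.06) × 0.73 × 0.75 = 0.18013
Odds(Junilepis : Cynolepis) = 0.0075225 / 0.18013 ≈ 0.0418.

0.0418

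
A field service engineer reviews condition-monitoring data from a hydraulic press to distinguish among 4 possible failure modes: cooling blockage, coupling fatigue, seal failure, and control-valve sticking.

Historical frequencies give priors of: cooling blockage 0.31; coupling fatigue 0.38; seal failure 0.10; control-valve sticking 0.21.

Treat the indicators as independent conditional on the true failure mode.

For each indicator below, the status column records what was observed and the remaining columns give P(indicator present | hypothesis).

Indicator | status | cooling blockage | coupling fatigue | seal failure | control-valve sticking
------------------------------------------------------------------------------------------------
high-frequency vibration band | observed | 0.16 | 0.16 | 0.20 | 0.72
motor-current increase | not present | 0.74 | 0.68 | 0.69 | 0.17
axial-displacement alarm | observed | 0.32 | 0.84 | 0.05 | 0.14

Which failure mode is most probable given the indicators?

For each hypothesis, the unnormalized posterior weight is prior × product of the indicator likelihoods (using 1 − P(present | H) for each absent indicator):
  cooling blockage: 0.31 × 0.16 × (1 − 0.74) × 0.32 = 0.0041267
  coupling fatigue: 0.38 × 0.16 × (1 − 0.68) × 0.84 = 0.016343
  seal failure: 0.10 × 0.20 × (1 − 0.69) × 0.05 = 0.00031
  control-valve sticking: 0.21 × 0.72 × (1 − 0.17) × 0.14 = 0.017569
Marginal likelihood of the evidence = 0.038349.
P(cooling blockage | evidence) ≈ 0.0041267 / 0.038349 ≈ 0.108
P(coupling fatigue | evidence) ≈ 0.016343 / 0.038349 ≈ 0.426
P(seal failure | evidence) ≈ 0.00031 / 0.038349 ≈ 0.008
P(control-valve sticking | evidence) ≈ 0.017569 / 0.038349 ≈ 0.458
The largest is 0.458, so control-valve sticking is most probable.

control-valve sticking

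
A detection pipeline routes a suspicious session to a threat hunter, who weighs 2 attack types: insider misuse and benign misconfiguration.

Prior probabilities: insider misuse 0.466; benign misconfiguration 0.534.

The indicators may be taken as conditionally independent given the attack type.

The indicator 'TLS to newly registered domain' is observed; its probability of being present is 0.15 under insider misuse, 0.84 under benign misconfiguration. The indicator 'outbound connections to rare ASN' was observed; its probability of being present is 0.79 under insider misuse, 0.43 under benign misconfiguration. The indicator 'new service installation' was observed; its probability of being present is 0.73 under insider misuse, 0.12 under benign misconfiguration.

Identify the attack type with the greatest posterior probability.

insider misuse

Multiply each prior by the joint likelihood of the indicator pattern:
  insider misuse: 0.466 × 0.15 × 0.79 × 0.73 = 0.040311
  benign misconfiguration: 0.534 × 0.84 × 0.43 × 0.12 = 0.023146
Marginal likelihood of the evidence = 0.063457.
P(insider misuse | evidence) ≈ 0.040311 / 0.063457 ≈ 0.635
P(benign misconfiguration | evidence) ≈ 0.023146 / 0.063457 ≈ 0.365
The largest is 0.635, so insider misuse is most probable.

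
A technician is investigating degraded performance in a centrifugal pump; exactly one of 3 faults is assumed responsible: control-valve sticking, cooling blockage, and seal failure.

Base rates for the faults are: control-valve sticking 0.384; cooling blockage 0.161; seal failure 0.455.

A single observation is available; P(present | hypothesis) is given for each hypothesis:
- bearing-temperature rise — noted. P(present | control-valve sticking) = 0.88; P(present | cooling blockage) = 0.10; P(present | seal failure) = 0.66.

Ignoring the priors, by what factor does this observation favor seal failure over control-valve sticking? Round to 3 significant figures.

The Bayes factor is the ratio of the two likelihoods.
  seal failure: 0.66
  control-valve sticking: 0.88
Bayes factor = 0.66 / 0.88 ≈ 0.750

0.750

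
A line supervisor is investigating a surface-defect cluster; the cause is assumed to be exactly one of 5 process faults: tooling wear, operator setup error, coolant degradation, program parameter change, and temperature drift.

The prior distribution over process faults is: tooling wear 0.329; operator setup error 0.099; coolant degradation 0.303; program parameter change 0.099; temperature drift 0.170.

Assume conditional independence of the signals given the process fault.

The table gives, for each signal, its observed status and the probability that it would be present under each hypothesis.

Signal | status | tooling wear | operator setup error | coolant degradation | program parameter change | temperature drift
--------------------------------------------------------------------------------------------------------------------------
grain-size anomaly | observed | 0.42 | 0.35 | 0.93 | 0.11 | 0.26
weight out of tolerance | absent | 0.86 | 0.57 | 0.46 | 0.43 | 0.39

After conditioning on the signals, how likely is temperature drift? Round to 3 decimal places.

0.123

Multiply each prior by the joint likelihood of the signal pattern (using 1 − P(present | H) for each absent signal):
  tooling wear: 0.329 × 0.42 × (1 − 0.86) = 0.019345
  operator setup error: 0.099 × 0.35 × (1 − 0.57) = 0.0149
  coolant degradation: 0.303 × 0.93 × (1 − 0.46) = 0.15217
  program parameter change: 0.099 × 0.11 × (1 − 0.43) = 0.0062073
  temperature drift: 0.170 × 0.26 × (1 − 0.39) = 0.026962
Normalizing constant Z = 0.019345 + 0.0149 + 0.15217 + 0.0062073 + 0.026962 = 0.21958.
P(temperature drift | evidence) = 0.026962 / 0.21958 ≈ 0.123.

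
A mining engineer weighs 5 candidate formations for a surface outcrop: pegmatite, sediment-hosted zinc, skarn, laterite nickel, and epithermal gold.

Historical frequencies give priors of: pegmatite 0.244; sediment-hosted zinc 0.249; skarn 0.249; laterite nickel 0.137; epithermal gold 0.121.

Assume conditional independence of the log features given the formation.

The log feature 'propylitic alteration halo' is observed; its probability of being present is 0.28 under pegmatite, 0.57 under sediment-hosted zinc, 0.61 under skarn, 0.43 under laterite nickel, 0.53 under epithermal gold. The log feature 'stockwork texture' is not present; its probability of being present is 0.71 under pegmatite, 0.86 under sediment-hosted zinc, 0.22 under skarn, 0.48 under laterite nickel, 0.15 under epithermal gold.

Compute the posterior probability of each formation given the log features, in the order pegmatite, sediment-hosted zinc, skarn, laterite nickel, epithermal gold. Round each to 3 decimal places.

By Bayes' rule with conditional independence, the unnormalized weight for each hypothesis is prior × ∏ likelihoods (using 1 − P(present | H) for each absent log feature):
  pegmatite: 0.244 × 0.28 × (1 − 0.71) = 0.019813
  sediment-hosted zinc: 0.249 × 0.57 × (1 − 0.86) = 0.01987
  skarn: 0.249 × 0.61 × (1 − 0.22) = 0.11847
  laterite nickel: 0.137 × 0.43 × (1 − 0.48) = 0.030633
  epithermal gold: 0.121 × 0.53 × (1 − 0.15) = 0.054511
Normalizing constant Z = 0.019813 + 0.01987 + 0.11847 + 0.030633 + 0.054511 = 0.2433.
P(pegmatite | evidence) = 0.019813 / 0.2433 ≈ 0.081
P(sediment-hosted zinc | evidence) = 0.01987 / 0.2433 ≈ 0.082
P(skarn | evidence) = 0.11847 / 0.2433 ≈ 0.487
P(laterite nickel | evidence) = 0.030633 / 0.2433 ≈ 0.126
P(epithermal gold | evidence) = 0.054511 / 0.2433 ≈ 0.224

0.081, 0.082, 0.487, 0.126, 0.224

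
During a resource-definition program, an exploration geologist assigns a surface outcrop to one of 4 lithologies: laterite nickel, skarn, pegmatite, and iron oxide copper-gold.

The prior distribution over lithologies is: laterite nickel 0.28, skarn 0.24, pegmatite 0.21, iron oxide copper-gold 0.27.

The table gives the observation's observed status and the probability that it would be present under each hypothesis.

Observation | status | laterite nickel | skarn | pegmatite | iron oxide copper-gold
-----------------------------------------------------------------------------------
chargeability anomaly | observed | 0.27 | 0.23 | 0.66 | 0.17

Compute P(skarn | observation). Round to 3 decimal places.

0.175

By Bayes' rule, the unnormalized weight for each hypothesis is prior × likelihood:
  laterite nickel: 0.28 × 0.27 = 0.0756
  skarn: 0.24 × 0.23 = 0.0552
  pegmatite: 0.21 × 0.66 = 0.1386
  iron oxide copper-gold: 0.27 × 0.17 = 0.0459
Normalizing constant Z = 0.0756 + 0.0552 + 0.1386 + 0.0459 = 0.3153.
P(skarn | evidence) = 0.0552 / 0.3153 ≈ 0.175.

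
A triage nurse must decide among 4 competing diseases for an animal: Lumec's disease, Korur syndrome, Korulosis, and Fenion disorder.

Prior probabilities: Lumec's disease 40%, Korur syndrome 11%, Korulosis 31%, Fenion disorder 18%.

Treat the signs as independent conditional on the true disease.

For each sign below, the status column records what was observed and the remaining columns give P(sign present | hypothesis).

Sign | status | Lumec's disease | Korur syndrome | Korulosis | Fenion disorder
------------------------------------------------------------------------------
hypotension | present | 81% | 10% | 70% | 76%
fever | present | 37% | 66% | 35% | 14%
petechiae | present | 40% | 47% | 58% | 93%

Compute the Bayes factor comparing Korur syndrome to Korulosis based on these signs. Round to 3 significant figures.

Joint likelihood of the sign pattern under each hypothesis:
  Korur syndrome: 0.10 × 0.66 × 0.47 = 0.03102
  Korulosis: 0.70 × 0.35 × 0.58 = 0.1421
Bayes factor = 0.03102 / 0.1421 ≈ 0.218

0.218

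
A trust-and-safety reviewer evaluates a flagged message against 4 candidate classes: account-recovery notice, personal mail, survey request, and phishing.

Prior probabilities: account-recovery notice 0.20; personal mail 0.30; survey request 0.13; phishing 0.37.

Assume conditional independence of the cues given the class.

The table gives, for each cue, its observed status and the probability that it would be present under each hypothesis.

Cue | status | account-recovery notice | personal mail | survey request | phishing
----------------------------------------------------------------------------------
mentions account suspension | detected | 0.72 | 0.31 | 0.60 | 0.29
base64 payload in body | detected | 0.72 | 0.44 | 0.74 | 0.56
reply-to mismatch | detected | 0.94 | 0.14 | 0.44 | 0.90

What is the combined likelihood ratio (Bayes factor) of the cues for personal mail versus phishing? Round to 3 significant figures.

Joint likelihood of the cue pattern under each hypothesis:
  personal mail: 0.31 × 0.44 × 0.14 = 0.019096
  phishing: 0.29 × 0.56 × 0.90 = 0.14616
Bayes factor = 0.019096 / 0.14616 ≈ 0.131

0.131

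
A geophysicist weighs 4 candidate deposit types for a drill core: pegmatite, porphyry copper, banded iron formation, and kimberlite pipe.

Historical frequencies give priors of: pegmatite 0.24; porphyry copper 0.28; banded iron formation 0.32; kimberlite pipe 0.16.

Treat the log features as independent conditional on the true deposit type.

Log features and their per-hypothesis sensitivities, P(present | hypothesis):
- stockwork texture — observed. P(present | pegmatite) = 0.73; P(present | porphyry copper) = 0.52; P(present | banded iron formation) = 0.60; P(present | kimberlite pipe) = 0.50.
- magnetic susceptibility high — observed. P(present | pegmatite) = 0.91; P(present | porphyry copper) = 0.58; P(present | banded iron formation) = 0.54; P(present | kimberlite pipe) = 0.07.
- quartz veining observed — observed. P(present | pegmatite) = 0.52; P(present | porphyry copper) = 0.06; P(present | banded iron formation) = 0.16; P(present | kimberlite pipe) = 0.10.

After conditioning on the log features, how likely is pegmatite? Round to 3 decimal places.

0.789

Multiply each prior by the joint likelihood of the log feature pattern:
  pegmatite: 0.24 × 0.73 × 0.91 × 0.52 = 0.082905
  porphyry copper: 0.28 × 0.52 × 0.58 × 0.06 = 0.0050669
  banded iron formation: 0.32 × 0.60 × 0.54 × 0.16 = 0.016589
  kimberlite pipe: 0.16 × 0.50 × 0.07 × 0.10 = 0.00056
Normalizing constant Z = 0.082905 + 0.0050669 + 0.016589 + 0.00056 = 0.10512.
P(pegmatite | evidence) = 0.082905 / 0.10512 ≈ 0.789.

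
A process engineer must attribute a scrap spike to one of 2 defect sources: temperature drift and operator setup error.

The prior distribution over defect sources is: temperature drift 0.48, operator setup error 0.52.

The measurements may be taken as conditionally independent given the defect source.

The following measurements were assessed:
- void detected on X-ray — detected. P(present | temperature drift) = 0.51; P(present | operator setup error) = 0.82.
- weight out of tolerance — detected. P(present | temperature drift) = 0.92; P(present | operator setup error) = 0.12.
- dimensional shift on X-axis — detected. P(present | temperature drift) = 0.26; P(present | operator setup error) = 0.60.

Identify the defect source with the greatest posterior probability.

Multiply each prior by the joint likelihood of the measurement pattern:
  temperature drift: 0.48 × 0.51 × 0.92 × 0.26 = 0.058556
  operator setup error: 0.52 × 0.82 × 0.12 × 0.60 = 0.030701
The unnormalized weights sum to 0.089257.
P(temperature drift | evidence) ≈ 0.058556 / 0.089257 ≈ 0.656
P(operator setup error | evidence) ≈ 0.030701 / 0.089257 ≈ 0.344
The largest is 0.656, so temperature drift is most probable.

temperature drift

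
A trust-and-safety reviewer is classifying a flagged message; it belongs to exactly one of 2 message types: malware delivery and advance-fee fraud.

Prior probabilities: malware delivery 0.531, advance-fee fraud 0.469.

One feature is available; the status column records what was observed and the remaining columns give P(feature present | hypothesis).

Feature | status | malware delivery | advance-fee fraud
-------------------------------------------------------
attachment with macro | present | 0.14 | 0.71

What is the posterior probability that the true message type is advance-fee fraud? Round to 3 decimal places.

Multiply each prior by the likelihood of the feature:
  malware delivery: 0.531 × 0.14 = 0.07434
  advance-fee fraud: 0.469 × 0.71 = 0.33299
Marginal likelihood of the evidence = 0.40733.
P(advance-fee fraud | evidence) = 0.33299 / 0.40733 ≈ 0.817.

0.817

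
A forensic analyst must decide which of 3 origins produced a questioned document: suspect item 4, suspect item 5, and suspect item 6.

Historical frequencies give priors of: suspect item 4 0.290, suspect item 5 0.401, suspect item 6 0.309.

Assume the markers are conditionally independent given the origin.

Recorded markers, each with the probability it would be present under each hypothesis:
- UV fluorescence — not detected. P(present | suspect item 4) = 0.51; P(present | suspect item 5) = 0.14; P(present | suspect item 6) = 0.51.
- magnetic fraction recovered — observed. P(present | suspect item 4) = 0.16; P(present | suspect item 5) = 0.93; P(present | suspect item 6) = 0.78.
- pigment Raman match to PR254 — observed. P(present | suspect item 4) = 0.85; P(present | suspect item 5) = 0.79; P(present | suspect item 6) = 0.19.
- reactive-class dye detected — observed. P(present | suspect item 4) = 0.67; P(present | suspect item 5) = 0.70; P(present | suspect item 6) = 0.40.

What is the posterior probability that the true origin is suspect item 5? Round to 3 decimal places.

Multiply each prior by the joint likelihood of the marker pattern (using 1 − P(present | H) for each absent marker):
  suspect item 4: 0.290 × (1 − 0.51) × 0.16 × 0.85 × 0.67 = 0.012948
  suspect item 5: 0.401 × (1 − 0.14) × 0.93 × 0.79 × 0.70 = 0.17736
  suspect item 6: 0.309 × (1 − 0.51) × 0.78 × 0.19 × 0.40 = 0.0089756
Normalizing constant Z = 0.012948 + 0.17736 + 0.0089756 = 0.19928.
P(suspect item 5 | evidence) = 0.17736 / 0.19928 ≈ 0.890.

0.890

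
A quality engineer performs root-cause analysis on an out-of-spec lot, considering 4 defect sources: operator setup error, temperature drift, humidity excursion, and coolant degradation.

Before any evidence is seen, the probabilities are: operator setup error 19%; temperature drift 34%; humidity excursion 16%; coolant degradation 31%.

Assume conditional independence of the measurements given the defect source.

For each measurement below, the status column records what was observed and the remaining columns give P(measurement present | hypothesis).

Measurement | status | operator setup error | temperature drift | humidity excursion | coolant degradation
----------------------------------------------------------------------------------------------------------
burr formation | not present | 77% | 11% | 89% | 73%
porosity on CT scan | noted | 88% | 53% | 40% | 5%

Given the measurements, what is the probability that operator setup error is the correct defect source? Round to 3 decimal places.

For each hypothesis, the unnormalized posterior weight is prior × product of the measurement likelihoods (using 1 − P(present | H) for each absent measurement):
  operator setup error: 0.19 × (1 − 0.77) × 0.88 = 0.038456
  temperature drift: 0.34 × (1 − 0.11) × 0.53 = 0.16038
  humidity excursion: 0.16 × (1 − 0.89) × 0.40 = 0.00704
  coolant degradation: 0.31 × (1 − 0.73) × 0.05 = 0.004185
The unnormalized weights sum to 0.21006.
P(operator setup error | evidence) = 0.038456 / 0.21006 ≈ 0.183.

0.183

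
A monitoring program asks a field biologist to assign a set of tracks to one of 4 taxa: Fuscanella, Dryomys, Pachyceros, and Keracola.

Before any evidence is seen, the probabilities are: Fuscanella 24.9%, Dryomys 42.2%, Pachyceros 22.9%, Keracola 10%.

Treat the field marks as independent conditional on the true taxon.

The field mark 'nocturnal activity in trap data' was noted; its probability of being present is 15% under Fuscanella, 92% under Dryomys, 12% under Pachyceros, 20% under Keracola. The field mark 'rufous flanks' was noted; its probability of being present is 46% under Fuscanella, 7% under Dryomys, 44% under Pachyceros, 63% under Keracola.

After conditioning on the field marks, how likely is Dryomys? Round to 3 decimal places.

By Bayes' rule with conditional independence, the unnormalized weight for each hypothesis is prior × ∏ likelihoods:
  Fuscanella: 0.249 × 0.15 × 0.46 = 0.017181
  Dryomys: 0.422 × 0.92 × 0.07 = 0.027177
  Pachyceros: 0.229 × 0.12 × 0.44 = 0.012091
  Keracola: 0.100 × 0.20 × 0.63 = 0.0126
Marginal likelihood of the evidence = 0.069049.
P(Dryomys | evidence) = 0.027177 / 0.069049 ≈ 0.394.

0.394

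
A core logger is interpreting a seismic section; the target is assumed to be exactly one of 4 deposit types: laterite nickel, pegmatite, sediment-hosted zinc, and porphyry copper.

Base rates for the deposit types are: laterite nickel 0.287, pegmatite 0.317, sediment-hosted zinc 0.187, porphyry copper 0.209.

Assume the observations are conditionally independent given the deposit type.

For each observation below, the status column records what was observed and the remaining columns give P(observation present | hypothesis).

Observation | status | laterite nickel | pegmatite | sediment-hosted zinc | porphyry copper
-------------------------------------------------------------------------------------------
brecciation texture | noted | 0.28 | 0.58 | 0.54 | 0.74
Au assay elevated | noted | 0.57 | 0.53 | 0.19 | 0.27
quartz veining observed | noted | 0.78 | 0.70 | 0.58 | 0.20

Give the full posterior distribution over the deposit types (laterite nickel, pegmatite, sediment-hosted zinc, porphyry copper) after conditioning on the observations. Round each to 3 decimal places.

Multiply each prior by the joint likelihood of the evidence pattern:
  laterite nickel: 0.287 × 0.28 × 0.57 × 0.78 = 0.035728
  pegmatite: 0.317 × 0.58 × 0.53 × 0.70 = 0.068212
  sediment-hosted zinc: 0.187 × 0.54 × 0.19 × 0.58 = 0.011128
  porphyry copper: 0.209 × 0.74 × 0.27 × 0.20 = 0.0083516
Marginal likelihood of the evidence = 0.12342.
P(laterite nickel | evidence) = 0.035728 / 0.12342 ≈ 0.289
P(pegmatite | evidence) = 0.068212 / 0.12342 ≈ 0.553
P(sediment-hosted zinc | evidence) = 0.011128 / 0.12342 ≈ 0.090
P(porphyry copper | evidence) = 0.0083516 / 0.12342 ≈ 0.068

0.289, 0.553, 0.090, 0.068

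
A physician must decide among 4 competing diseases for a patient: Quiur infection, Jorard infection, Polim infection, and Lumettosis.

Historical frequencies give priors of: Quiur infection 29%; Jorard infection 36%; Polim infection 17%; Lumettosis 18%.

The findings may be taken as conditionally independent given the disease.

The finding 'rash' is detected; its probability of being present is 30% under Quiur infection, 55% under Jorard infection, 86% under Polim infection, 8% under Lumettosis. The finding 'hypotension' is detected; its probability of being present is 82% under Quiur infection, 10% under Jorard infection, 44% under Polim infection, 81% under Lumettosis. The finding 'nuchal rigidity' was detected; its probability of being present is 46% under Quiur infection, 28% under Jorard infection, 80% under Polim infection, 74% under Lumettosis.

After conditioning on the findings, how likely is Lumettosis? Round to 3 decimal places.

Multiply each prior by the joint likelihood of the evidence pattern:
  Quiur infection: 0.29 × 0.30 × 0.82 × 0.46 = 0.032816
  Jorard infection: 0.36 × 0.55 × 0.10 × 0.28 = 0.005544
  Polim infection: 0.17 × 0.86 × 0.44 × 0.80 = 0.051462
  Lumettosis: 0.18 × 0.08 × 0.81 × 0.74 = 0.0086314
Normalizing constant Z = 0.032816 + 0.005544 + 0.051462 + 0.0086314 = 0.098454.
P(Lumettosis | evidence) = 0.0086314 / 0.098454 ≈ 0.088.

0.088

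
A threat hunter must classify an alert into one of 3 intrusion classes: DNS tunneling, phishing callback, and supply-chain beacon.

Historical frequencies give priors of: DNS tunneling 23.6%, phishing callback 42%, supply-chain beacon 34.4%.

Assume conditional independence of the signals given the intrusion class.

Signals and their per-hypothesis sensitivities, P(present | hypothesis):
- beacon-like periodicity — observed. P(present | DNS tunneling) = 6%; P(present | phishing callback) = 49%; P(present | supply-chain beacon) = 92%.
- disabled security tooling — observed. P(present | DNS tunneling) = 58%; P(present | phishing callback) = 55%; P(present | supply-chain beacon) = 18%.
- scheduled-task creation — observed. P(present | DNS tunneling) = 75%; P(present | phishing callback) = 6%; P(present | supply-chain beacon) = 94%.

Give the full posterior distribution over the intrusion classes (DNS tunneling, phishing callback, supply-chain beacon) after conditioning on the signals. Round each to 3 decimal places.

By Bayes' rule with conditional independence, the unnormalized weight for each hypothesis is prior × ∏ likelihoods:
  DNS tunneling: 0.236 × 0.06 × 0.58 × 0.75 = 0.0061596
  phishing callback: 0.420 × 0.49 × 0.55 × 0.06 = 0.0067914
  supply-chain beacon: 0.344 × 0.92 × 0.18 × 0.94 = 0.053548
Normalizing constant Z = 0.0061596 + 0.0067914 + 0.053548 = 0.066499.
P(DNS tunneling | evidence) = 0.0061596 / 0.066499 ≈ 0.093
P(phishing callback | evidence) = 0.0067914 / 0.066499 ≈ 0.102
P(supply-chain beacon | evidence) = 0.053548 / 0.066499 ≈ 0.805

0.093, 0.102, 0.805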